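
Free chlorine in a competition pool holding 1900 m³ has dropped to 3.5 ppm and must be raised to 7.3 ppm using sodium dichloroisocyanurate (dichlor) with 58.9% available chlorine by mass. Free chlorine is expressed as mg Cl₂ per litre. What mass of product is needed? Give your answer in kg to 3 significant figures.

12.3 kg

Volume: 1900 m³ = 1,900,000 L.
Chlorine deficit: 7.3 − 3.5 = 3.8 ppm = 3.8 mg/L as Cl₂.
Cl₂ equivalent needed: 3.8 mg/L × 1,900,000 L = 7,220,000 mg = 7220 g.
Product at 58.9% available chlorine: 7220 / 0.589 = 12,260 g.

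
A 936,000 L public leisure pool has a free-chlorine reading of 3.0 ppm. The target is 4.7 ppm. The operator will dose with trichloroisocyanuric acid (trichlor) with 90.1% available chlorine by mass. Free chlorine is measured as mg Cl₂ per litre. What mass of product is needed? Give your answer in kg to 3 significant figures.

Chlorine deficit: 4.7 − 3.0 = 1.7 ppm = 1.7 mg/L as Cl₂.
Cl₂ equivalent needed: 1.7 mg/L × 936,000 L = 1,591,000 mg = 1591 g.
Product at 90.1% available chlorine: 1591 / 0.901 = 1766 g.

1.77 kg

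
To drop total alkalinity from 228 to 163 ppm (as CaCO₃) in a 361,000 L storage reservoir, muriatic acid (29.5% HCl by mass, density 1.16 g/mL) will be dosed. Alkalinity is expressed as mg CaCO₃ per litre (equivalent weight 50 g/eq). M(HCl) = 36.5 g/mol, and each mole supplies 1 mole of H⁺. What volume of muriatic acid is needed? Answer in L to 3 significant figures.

50.1 L

Alkalinity to neutralize: (228 − 163) = 65 mg/L as CaCO₃ × 361,000 L = 23,460 g as CaCO₃.
Equivalents of H⁺ required: 23,460 ÷ 50 g/eq = 469.3 eq = 469.3 mol HCl.
Mass of HCl: 469.3 × 36.5 = 17,130 g.
Mass of 29.5% solution: 17,130 / 0.295 = 58,070 g.
Volume: 58,070 g ÷ 1.16 g/mL = 50,060 mL.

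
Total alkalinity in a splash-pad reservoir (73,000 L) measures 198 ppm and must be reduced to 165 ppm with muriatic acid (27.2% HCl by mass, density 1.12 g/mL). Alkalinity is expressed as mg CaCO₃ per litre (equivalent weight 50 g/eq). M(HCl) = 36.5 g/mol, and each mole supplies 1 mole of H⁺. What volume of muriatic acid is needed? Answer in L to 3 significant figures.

Alkalinity to neutralize: (198 − 165) = 33 mg/L as CaCO₃ × 73,000 L = 2409 g as CaCO₃.
Equivalents of H⁺ required: 2409 ÷ 50 g/eq = 48.18 eq = 48.18 mol HCl.
Mass of HCl: 48.18 × 36.5 = 1759 g.
Mass of 27.2% solution: 1759 / 0.272 = 6465 g.
Volume: 6465 g ÷ 1.12 g/mL = 5773 mL.

5.77 L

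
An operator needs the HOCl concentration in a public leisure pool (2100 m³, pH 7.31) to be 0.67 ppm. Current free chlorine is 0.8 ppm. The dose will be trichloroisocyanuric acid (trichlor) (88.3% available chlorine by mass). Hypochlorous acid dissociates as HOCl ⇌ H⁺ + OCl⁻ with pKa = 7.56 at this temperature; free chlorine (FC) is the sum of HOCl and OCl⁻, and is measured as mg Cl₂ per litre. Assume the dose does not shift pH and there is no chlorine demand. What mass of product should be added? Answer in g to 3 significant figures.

587 g

Volume: 2100 m³ = 2,100,000 L.
[OCl⁻]/[HOCl] = 10^(pH − pKa) = 10^(7.31 − 7.56) = 0.5623; fraction as HOCl = 1/(1 + 0.5623) = 0.6401.
Free chlorine required for 0.67 ppm HOCl: 0.67 / 0.6401 = 1.047 ppm.
FC to add: 1.047 − 0.8 = 0.2468 mg/L as Cl₂.
Cl₂ equivalent: 0.2468 mg/L × 2,100,000 L = 518.2 g.
Product at 88.3% available Cl: 518.2 / 0.883 = 586.9 g.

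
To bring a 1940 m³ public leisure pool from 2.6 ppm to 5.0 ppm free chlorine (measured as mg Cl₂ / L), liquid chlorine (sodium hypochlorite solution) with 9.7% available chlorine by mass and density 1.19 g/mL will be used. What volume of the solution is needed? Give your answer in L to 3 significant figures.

Volume: 1940 m³ = 1,940,000 L.
Chlorine deficit: 5.0 − 2.6 = 2.4 ppm = 2.4 mg/L as Cl₂.
Cl₂ equivalent needed: 2.4 mg/L × 1,940,000 L = 4,656,000 mg = 4656 g.
Product at 9.7% available chlorine: 4656 / 0.097 = 48,000 g.
Volume at density 1.19 g/mL: 48,000 g ÷ 1.19 g/mL = 40,340 mL.

40.3 L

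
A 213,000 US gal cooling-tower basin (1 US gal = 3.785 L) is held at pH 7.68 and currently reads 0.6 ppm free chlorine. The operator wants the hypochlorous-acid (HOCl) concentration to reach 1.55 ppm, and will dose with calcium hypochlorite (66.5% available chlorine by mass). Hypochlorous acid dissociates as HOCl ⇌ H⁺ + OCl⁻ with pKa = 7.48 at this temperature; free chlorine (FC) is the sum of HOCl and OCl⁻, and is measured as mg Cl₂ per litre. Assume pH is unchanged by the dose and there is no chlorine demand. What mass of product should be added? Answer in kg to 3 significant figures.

4.13 kg

Volume: 213,000 US gal × 3.785 L/gal = 806,205 L.
[OCl⁻]/[HOCl] = 10^(pH − pKa) = 10^(7.68 − 7.48) = 1.585; fraction as HOCl = 1/(1 + 1.585) = 0.3869.
Free chlorine required for 1.55 ppm HOCl: 1.55 / 0.3869 = 4.007 ppm.
FC to add: 4.007 − 0.6 = 3.407 mg/L as Cl₂.
Cl₂ equivalent: 3.407 mg/L × 806,205 L = 2746 g.
Product at 66.5% available Cl: 2746 / 0.665 = 4130 g.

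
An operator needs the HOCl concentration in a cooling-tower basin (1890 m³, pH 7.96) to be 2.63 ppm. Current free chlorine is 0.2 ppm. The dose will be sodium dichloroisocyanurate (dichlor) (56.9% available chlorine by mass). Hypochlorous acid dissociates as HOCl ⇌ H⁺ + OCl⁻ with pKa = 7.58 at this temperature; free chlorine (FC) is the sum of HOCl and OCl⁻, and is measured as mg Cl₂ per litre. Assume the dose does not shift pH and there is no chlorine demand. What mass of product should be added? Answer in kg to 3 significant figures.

29.0 kg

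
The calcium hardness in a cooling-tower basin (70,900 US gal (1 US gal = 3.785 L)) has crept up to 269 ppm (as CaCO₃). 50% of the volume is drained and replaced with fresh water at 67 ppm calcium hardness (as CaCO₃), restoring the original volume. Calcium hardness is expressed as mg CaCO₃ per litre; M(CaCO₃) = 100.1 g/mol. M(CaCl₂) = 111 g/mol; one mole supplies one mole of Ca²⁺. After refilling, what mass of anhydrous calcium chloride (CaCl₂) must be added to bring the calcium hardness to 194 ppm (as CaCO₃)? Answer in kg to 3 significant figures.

7.74 kg

Volume: 70,900 US gal × 3.785 L/gal = 268,356 L.
After draining 50% and refilling: 269 × 0.50 + 67 × 0.50 = 168 ppm.
Deficit to target: 194 − 168 = 26 mg/L.
As CaCO₃: 26 mg/L × 268,356 L = 6977 g; ÷ 100.1 = 69.7 mol Ca²⁺.
Mass: 69.7 × 111 = 7737 g.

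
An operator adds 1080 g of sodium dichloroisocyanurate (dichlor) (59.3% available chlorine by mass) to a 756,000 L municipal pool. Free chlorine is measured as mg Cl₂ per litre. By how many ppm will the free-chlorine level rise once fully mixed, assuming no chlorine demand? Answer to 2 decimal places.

0.85 ppm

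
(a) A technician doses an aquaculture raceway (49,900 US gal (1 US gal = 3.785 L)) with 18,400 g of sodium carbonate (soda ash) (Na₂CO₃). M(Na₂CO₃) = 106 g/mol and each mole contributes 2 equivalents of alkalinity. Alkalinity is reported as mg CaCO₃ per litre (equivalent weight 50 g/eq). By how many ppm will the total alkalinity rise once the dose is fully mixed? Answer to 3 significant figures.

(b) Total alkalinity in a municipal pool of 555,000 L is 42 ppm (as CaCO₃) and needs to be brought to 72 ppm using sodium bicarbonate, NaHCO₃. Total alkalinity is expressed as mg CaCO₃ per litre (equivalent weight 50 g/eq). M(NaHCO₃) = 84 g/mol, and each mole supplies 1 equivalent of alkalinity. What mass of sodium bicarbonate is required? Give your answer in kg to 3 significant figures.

(a) Volume: 49,900 US gal × 3.785 L/gal = 188,872 L.
(a) Moles of Na₂CO₃: 18,400 g ÷ 106 g/mol = 173.6 mol → 347.2 eq of alkalinity.
(a) As CaCO₃: 347.2 eq × 50 g/eq = 17,360 g.
(a) Rise: 17,360 g / 188,872 L × 1000 = 91.91 mg/L.

(b) Alkalinity to add: (72 − 42) = 30 mg/L as CaCO₃ × 555,000 L = 16,650 g as CaCO₃.
(b) Equivalents: 16,650 g ÷ 50 g/eq = 333 eq.
(b) NaHCO₃ supplies 1 eq per mole → 333 mol.
(b) Mass: 333 mol × 84 g/mol = 27,970 g.

(a) 91.9 ppm; (b) 28.0 kg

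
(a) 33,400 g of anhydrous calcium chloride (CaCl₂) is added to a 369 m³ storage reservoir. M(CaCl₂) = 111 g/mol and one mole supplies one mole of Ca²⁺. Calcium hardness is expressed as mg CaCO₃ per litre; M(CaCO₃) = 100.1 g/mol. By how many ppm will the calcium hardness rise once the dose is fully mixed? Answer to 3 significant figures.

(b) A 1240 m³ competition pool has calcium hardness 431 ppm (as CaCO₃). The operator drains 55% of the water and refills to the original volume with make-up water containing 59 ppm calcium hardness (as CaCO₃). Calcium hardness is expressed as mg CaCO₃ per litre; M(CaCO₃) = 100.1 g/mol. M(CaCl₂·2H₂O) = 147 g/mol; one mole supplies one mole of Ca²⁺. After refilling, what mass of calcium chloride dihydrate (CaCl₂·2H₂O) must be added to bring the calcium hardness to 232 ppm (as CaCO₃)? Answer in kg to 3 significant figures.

(a) Volume: 369 m³ = 369,000 L.
(a) Moles of Ca²⁺: 33,400 g ÷ 111 g/mol = 300.9 mol.
(a) As CaCO₃: 300.9 mol × 100.1 g/mol = 30,120 g.
(a) Rise: 30,120 g / 369,000 L × 1000 = 81.63 mg/L.

(b) Volume: 1240 m³ = 1,240,000 L.
(b) After draining 55% and refilling: 431 × 0.45 + 59 × 0.55 = 226.4 ppm.
(b) Deficit to target: 232 − 226.4 = 5.6 mg/L.
(b) As CaCO₃: 5.6 mg/L × 1,240,000 L = 6944 g; ÷ 100.1 = 69.37 mol Ca²⁺.
(b) Mass: 69.37 × 147 = 10,200 g.

(a) 81.6 ppm; (b) 10.2 kg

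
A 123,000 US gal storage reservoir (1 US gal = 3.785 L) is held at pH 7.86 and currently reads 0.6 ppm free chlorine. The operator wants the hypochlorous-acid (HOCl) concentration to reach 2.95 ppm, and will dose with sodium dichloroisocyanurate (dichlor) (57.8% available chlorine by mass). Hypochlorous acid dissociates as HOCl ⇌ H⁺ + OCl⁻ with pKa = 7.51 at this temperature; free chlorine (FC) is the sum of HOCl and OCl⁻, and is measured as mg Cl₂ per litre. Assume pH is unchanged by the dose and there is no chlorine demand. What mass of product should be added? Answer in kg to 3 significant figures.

7.21 kg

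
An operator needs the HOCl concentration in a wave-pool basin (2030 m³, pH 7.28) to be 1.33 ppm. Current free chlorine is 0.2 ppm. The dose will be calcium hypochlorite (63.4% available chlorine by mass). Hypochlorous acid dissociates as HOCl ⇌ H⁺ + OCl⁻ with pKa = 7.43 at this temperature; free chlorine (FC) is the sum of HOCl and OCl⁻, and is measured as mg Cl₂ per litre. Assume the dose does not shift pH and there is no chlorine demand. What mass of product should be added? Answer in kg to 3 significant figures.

6.63 kg

Volume: 2030 m³ = 2,030,000 L.
[OCl⁻]/[HOCl] = 10^(pH − pKa) = 10^(7.28 − 7.43) = 0.7079; fraction as HOCl = 1/(1 + 0.7079) = 0.5855.
Free chlorine required for 1.33 ppm HOCl: 1.33 / 0.5855 = 2.272 ppm.
FC to add: 2.272 − 0.2 = 2.072 mg/L as Cl₂.
Cl₂ equivalent: 2.072 mg/L × 2,030,000 L = 4205 g.
Product at 63.4% available Cl: 4205 / 0.634 = 6633 g.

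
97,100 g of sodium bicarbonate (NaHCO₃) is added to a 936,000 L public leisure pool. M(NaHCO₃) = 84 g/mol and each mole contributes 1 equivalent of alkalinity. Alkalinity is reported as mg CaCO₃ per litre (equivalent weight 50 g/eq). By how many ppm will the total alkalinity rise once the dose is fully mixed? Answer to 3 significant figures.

Moles of NaHCO₃: 97,100 g ÷ 84 g/mol = 1156 mol → 1156 eq of alkalinity.
As CaCO₃: 1156 eq × 50 g/eq = 57,800 g.
Rise: 57,800 g / 936,000 L × 1000 = 61.75 mg/L.

61.7 ppm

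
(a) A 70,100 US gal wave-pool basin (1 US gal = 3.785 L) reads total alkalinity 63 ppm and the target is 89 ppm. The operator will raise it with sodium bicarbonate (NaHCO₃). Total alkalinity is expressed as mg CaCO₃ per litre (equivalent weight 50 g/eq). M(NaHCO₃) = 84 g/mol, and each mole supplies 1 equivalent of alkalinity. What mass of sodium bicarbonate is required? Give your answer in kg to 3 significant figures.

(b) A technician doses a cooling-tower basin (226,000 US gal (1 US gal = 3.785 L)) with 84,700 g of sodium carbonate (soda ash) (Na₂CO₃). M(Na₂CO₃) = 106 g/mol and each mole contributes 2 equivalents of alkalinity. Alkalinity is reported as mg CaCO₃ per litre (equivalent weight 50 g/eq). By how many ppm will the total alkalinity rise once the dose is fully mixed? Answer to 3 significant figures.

(a) 11.6 kg; (b) 93.4 ppm

(a) Volume: 70,100 US gal × 3.785 L/gal = 265,328 L.
(a) Alkalinity to add: (89 − 63) = 26 mg/L as CaCO₃ × 265,328 L = 6899 g as CaCO₃.
(a) Equivalents: 6899 g ÷ 50 g/eq = 138 eq.
(a) NaHCO₃ supplies 1 eq per mole → 138 mol.
(a) Mass: 138 mol × 84 g/mol = 11,590 g.

(b) Volume: 226,000 US gal × 3.785 L/gal = 855,410 L.
(b) Moles of Na₂CO₃: 84,700 g ÷ 106 g/mol = 799.1 mol → 1598 eq of alkalinity.
(b) As CaCO₃: 1598 eq × 50 g/eq = 79,910 g.
(b) Rise: 79,910 g / 855,410 L × 1000 = 93.41 mg/L.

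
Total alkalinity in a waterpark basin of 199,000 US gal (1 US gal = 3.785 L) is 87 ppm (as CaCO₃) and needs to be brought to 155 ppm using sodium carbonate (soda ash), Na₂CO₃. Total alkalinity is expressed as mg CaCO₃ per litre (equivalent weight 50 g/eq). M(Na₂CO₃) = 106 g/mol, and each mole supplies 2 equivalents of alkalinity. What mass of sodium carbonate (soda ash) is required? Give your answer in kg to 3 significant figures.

Volume: 199,000 US gal × 3.785 L/gal = 753,215 L.
Alkalinity to add: (155 − 87) = 68 mg/L as CaCO₃ × 753,215 L = 51,220 g as CaCO₃.
Equivalents: 51,220 g ÷ 50 g/eq = 1024 eq.
Each mole of Na₂CO₃ supplies 2 eq, so 1024 / 2 = 512.2 mol.
Mass: 512.2 mol × 106 g/mol = 54,290 g.

54.3 kg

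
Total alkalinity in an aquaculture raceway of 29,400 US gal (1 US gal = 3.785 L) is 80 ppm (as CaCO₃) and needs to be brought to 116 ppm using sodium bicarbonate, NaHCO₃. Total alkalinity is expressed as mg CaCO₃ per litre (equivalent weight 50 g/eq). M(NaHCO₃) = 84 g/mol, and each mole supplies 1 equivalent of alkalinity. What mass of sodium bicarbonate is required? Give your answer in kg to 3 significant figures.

Volume: 29,400 US gal × 3.785 L/gal = 111,279 L.
Alkalinity to add: (116 − 80) = 36 mg/L as CaCO₃ × 111,279 L = 4006 g as CaCO₃.
Equivalents: 4006 g ÷ 50 g/eq = 80.12 eq.
NaHCO₃ supplies 1 eq per mole → 80.12 mol.
Mass: 80.12 mol × 84 g/mol = 6730 g.

6.73 kg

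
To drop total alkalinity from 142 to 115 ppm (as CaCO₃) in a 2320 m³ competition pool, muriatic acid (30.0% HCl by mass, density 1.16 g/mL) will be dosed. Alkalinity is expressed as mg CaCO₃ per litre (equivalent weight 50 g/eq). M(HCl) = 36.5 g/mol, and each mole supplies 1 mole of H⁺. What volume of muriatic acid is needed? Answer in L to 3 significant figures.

131 L

Volume: 2320 m³ = 2,320,000 L.
Alkalinity to neutralize: (142 − 115) = 27 mg/L as CaCO₃ × 2,320,000 L = 62,640 g as CaCO₃.
Equivalents of H⁺ required: 62,640 ÷ 50 g/eq = 1253 eq = 1253 mol HCl.
Mass of HCl: 1253 × 36.5 = 45,730 g.
Mass of 30.0% solution: 45,730 / 0.3 = 152,400 g.
Volume: 152,400 g ÷ 1.16 g/mL = 131,400 mL.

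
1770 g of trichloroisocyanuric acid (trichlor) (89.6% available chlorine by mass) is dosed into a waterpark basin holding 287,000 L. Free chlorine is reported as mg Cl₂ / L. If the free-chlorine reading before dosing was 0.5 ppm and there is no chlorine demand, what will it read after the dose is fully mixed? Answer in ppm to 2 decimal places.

6.03 ppm

Available chlorine delivered: 1770 g × 0.896 = 1586 g as Cl₂.
Concentration rise: 1586 g / 287,000 L = 5.526 mg/L = 5.53 ppm.
Final FC: 0.5 + 5.53 = 6.03 ppm.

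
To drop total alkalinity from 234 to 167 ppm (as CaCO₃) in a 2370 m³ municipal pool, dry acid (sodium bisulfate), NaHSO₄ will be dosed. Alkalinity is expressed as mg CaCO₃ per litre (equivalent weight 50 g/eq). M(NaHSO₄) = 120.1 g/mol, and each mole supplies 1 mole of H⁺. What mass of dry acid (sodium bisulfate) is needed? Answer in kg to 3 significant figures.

381 kg

Volume: 2370 m³ = 2,370,000 L.
Alkalinity to neutralize: (234 − 167) = 67 mg/L as CaCO₃ × 2,370,000 L = 158,800 g as CaCO₃.
Equivalents of H⁺ required: 158,800 ÷ 50 g/eq = 3176 eq = 3176 mol NaHSO₄.
Mass of NaHSO₄: 3176 × 120.1 = 381,400 g.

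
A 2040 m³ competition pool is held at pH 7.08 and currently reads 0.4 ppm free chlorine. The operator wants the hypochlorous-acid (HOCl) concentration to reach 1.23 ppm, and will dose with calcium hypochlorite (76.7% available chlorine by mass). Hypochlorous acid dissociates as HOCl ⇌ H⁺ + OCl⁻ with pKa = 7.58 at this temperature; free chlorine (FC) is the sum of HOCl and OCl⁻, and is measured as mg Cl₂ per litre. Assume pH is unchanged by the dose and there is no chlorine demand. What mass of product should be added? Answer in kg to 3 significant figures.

Volume: 2040 m³ = 2,040,000 L.
[OCl⁻]/[HOCl] = 10^(pH − pKa) = 10^(7.08 − 7.58) = 0.3162; fraction as HOCl = 1/(1 + 0.3162) = 0.7597.
Free chlorine required for 1.23 ppm HOCl: 1.23 / 0.7597 = 1.619 ppm.
FC to add: 1.619 − 0.4 = 1.219 mg/L as Cl₂.
Cl₂ equivalent: 1.219 mg/L × 2,040,000 L = 2487 g.
Product at 76.7% available Cl: 2487 / 0.767 = 3242 g.

3.24 kg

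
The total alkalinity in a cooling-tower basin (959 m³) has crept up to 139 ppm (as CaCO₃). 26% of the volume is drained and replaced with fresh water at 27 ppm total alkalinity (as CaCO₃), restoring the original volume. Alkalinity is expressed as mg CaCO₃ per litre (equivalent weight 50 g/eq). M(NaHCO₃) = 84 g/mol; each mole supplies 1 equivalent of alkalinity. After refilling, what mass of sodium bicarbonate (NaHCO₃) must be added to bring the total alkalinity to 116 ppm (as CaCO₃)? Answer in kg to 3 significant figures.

Volume: 959 m³ = 959,000 L.
After draining 26% and refilling: 139 × 0.74 + 27 × 0.26 = 109.88 ppm.
Deficit to target: 116 − 109.88 = 6.12 mg/L.
As CaCO₃: 6.12 mg/L × 959,000 L = 5869 g; ÷ 50 g/eq ÷ 1 = 117.4 mol NaHCO₃.
Mass: 117.4 × 84 = 9860 g.

9.86 kg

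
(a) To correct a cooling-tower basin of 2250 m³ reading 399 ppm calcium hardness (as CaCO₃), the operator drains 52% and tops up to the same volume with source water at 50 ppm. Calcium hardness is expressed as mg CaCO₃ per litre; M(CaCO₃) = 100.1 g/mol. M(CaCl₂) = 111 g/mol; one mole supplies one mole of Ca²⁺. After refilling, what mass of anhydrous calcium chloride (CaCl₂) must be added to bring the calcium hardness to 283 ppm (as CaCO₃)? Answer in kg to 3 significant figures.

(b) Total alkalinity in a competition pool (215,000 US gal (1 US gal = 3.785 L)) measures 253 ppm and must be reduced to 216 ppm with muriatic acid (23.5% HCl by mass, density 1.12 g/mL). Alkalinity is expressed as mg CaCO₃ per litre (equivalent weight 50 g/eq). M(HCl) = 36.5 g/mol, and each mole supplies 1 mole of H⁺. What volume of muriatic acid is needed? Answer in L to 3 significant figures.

(a) 163 kg; (b) 83.5 L

(a) Volume: 2250 m³ = 2,250,000 L.
(a) After draining 52% and refilling: 399 × 0.48 + 50 × 0.52 = 217.52 ppm.
(a) Deficit to target: 283 − 217.52 = 65.48 mg/L.
(a) As CaCO₃: 65.48 mg/L × 2,250,000 L = 147,300 g; ÷ 100.1 = 1472 mol Ca²⁺.
(a) Mass: 1472 × 111 = 163,400 g.

(b) Volume: 215,000 US gal × 3.785 L/gal = 813,775 L.
(b) Alkalinity to neutralize: (253 − 216) = 37 mg/L as CaCO₃ × 813,775 L = 30,110 g as CaCO₃.
(b) Equivalents of H⁺ required: 30,110 ÷ 50 g/eq = 602.2 eq = 602.2 mol HCl.
(b) Mass of HCl: 602.2 × 36.5 = 21,980 g.
(b) Mass of 23.5% solution: 21,980 / 0.235 = 93,530 g.
(b) Volume: 93,530 g ÷ 1.12 g/mL = 83,510 mL.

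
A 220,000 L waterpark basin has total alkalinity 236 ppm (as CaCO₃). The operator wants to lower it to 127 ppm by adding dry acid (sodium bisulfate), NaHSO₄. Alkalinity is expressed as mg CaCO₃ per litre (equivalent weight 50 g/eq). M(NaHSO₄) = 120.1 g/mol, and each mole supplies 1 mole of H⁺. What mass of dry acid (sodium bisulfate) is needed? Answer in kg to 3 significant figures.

57.6 kg

Alkalinity to neutralize: (236 − 127) = 109 mg/L as CaCO₃ × 220,000 L = 23,980 g as CaCO₃.
Equivalents of H⁺ required: 23,980 ÷ 50 g/eq = 479.6 eq = 479.6 mol NaHSO₄.
Mass of NaHSO₄: 479.6 × 120.1 = 57,600 g.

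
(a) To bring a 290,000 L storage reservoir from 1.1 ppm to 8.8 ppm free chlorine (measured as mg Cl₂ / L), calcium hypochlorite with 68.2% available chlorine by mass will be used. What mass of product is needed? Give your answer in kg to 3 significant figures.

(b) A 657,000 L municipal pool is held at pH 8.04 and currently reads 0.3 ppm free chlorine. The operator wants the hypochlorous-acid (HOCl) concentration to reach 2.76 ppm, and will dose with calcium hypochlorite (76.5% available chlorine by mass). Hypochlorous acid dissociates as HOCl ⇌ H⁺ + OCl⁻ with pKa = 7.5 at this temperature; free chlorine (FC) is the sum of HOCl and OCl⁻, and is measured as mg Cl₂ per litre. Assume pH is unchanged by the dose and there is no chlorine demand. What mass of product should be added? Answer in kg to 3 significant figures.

(a) Chlorine deficit: 8.8 − 1.1 = 7.7 ppm = 7.7 mg/L as Cl₂.
(a) Cl₂ equivalent needed: 7.7 mg/L × 290,000 L = 2,233,000 mg = 2233 g.
(a) Product at 68.2% available chlorine: 2233 / 0.682 = 3274 g.

(b) [OCl⁻]/[HOCl] = 10^(pH − pKa) = 10^(8.04 − 7.5) = 3.467; fraction as HOCl = 1/(1 + 3.467) = 0.2238.
(b) Free chlorine required for 2.76 ppm HOCl: 2.76 / 0.2238 = 12.33 ppm.
(b) FC to add: 12.33 − 0.3 = 12.03 mg/L as Cl₂.
(b) Cl₂ equivalent: 12.03 mg/L × 657,000 L = 7904 g.
(b) Product at 76.5% available Cl: 7904 / 0.765 = 10,330 g.

(a) 3.27 kg; (b) 10.3 kg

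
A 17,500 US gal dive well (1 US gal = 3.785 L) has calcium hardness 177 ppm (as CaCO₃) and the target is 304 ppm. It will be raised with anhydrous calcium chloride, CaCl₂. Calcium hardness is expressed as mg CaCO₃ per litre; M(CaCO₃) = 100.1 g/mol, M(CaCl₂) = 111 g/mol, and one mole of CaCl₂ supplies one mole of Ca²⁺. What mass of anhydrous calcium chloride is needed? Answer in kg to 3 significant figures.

9.33 kg

Volume: 17,500 US gal × 3.785 L/gal = 66,238 L.
Hardness to add: (304 − 177) = 127 mg/L as CaCO₃ × 66,238 L = 8412 g as CaCO₃.
Moles of Ca²⁺ (1 mol Ca²⁺ ≡ 1 mol CaCO₃): 8412 / 100.1 g/mol = 84.04 mol.
Mass of CaCl₂: 84.04 × 111 = 9328 g.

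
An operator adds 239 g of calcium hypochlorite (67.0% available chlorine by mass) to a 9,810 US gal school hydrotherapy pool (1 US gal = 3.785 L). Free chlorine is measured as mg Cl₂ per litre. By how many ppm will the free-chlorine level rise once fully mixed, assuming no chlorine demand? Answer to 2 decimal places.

4.31 ppm

Volume: 9,810 US gal × 3.785 L/gal = 37,131 L.
Available chlorine delivered: 239 g × 0.67 = 160.1 g as Cl₂.
Concentration rise: 160.1 g / 37,131 L = 4.313 mg/L = 4.31 ppm.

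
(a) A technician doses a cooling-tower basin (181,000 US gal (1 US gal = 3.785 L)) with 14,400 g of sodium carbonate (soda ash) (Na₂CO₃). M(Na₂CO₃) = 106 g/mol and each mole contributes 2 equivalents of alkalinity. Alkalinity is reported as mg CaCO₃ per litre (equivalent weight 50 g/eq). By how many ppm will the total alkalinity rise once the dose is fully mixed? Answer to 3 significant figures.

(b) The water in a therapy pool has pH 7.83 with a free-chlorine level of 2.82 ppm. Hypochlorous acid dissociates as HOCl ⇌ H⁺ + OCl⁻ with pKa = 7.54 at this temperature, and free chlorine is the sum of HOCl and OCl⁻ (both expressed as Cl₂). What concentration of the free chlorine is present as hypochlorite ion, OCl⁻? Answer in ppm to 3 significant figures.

(a) Volume: 181,000 US gal × 3.785 L/gal = 685,085 L.
(a) Moles of Na₂CO₃: 14,400 g ÷ 106 g/mol = 135.8 mol → 271.7 eq of alkalinity.
(a) As CaCO₃: 271.7 eq × 50 g/eq = 13,580 g.
(a) Rise: 13,580 g / 685,085 L × 1000 = 19.83 mg/L.

(b) [OCl⁻]/[HOCl] = 10^(pH − pKa) = 10^(7.83 − 7.54) = 10^0.29 = 1.95.
(b) Fraction as HOCl = 1 / (1 + 1.95) = 0.339.
(b) OCl⁻ = (1 − 0.339) × 2.82 ppm = 1.864 ppm.

(a) 19.8 ppm; (b) 1.86 ppm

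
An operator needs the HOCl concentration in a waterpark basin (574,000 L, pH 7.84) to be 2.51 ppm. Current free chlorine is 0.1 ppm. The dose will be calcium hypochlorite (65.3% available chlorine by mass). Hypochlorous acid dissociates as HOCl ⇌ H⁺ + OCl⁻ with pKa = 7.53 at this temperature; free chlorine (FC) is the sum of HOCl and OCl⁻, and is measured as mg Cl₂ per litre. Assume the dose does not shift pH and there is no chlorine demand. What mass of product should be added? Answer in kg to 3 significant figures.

6.62 kg

[OCl⁻]/[HOCl] = 10^(pH − pKa) = 10^(7.84 − 7.53) = 2.042; fraction as HOCl = 1/(1 + 2.042) = 0.3288.
Free chlorine required for 2.51 ppm HOCl: 2.51 / 0.3288 = 7.635 ppm.
FC to add: 7.635 − 0.1 = 7.535 mg/L as Cl₂.
Cl₂ equivalent: 7.535 mg/L × 574,000 L = 4325 g.
Product at 65.3% available Cl: 4325 / 0.653 = 6623 g.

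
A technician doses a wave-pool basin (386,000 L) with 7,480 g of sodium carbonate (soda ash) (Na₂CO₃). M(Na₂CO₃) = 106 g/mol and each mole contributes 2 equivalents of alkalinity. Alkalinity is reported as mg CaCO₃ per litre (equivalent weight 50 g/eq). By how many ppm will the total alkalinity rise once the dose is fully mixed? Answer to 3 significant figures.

18.3 ppm

Moles of Na₂CO₃: 7,480 g ÷ 106 g/mol = 70.57 mol → 141.1 eq of alkalinity.
As CaCO₃: 141.1 eq × 50 g/eq = 7057 g.
Rise: 7057 g / 386,000 L × 1000 = 18.28 mg/L.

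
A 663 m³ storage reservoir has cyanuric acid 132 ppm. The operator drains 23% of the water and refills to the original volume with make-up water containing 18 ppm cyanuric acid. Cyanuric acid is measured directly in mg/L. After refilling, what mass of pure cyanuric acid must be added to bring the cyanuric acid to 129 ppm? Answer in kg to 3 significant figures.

Volume: 663 m³ = 663,000 L.
After draining 23% and refilling: 132 × 0.77 + 18 × 0.23 = 105.78 ppm.
Deficit to target: 129 − 105.78 = 23.22 mg/L.
Mass: 23.22 mg/L × 663,000 L = 15,390 g cyanuric acid.

15.4 kg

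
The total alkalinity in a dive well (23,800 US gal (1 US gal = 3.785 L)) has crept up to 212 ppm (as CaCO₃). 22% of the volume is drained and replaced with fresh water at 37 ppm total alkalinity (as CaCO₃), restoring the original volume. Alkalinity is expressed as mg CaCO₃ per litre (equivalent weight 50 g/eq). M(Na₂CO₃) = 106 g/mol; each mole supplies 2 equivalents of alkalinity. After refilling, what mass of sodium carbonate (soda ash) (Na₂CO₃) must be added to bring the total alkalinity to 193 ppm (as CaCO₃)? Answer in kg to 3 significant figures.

1.86 kg

Volume: 23,800 US gal × 3.785 L/gal = 90,083 L.
After draining 22% and refilling: 212 × 0.78 + 37 × 0.22 = 173.5 ppm.
Deficit to target: 193 − 173.5 = 19.5 mg/L.
As CaCO₃: 19.5 mg/L × 90,083 L = 1757 g; ÷ 50 g/eq ÷ 2 = 17.57 mol Na₂CO₃.
Mass: 17.57 × 106 = 1862 g.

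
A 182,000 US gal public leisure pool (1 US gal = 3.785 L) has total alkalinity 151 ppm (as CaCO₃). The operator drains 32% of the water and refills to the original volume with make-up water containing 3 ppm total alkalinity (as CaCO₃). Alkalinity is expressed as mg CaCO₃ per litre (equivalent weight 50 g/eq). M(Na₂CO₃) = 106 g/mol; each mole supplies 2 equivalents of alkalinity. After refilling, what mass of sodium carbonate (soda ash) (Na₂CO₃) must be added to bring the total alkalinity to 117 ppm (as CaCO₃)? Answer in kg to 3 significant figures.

Volume: 182,000 US gal × 3.785 L/gal = 688,870 L.
After draining 32% and refilling: 151 × 0.68 + 3 × 0.32 = 103.64 ppm.
Deficit to target: 117 − 103.64 = 13.36 mg/L.
As CaCO₃: 13.36 mg/L × 688,870 L = 9203 g; ÷ 50 g/eq ÷ 2 = 92.03 mol Na₂CO₃.
Mass: 92.03 × 106 = 9756 g.

9.76 kg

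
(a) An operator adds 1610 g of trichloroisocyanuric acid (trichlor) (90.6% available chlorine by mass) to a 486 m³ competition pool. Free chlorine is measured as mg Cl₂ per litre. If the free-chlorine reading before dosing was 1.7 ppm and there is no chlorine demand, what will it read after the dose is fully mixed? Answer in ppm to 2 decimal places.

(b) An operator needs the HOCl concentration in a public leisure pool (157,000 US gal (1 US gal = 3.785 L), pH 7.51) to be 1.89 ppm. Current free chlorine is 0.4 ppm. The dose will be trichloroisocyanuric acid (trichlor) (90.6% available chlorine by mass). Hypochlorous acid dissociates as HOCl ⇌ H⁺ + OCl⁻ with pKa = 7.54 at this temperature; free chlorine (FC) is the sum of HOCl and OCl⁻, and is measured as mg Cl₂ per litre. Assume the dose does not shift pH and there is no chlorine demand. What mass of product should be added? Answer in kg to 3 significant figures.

(a) 4.70 ppm; (b) 2.13 kg

(a) Volume: 486 m³ = 486,000 L.
(a) Available chlorine delivered: 1610 g × 0.906 = 1459 g as Cl₂.
(a) Concentration rise: 1459 g / 486,000 L = 3.001 mg/L = 3.00 ppm.
(a) Final FC: 1.7 + 3.00 = 4.70 ppm.

(b) Volume: 157,000 US gal × 3.785 L/gal = 594,245 L.
(b) [OCl⁻]/[HOCl] = 10^(pH − pKa) = 10^(7.51 − 7.54) = 0.9333; fraction as HOCl = 1/(1 + 0.9333) = 0.5173.
(b) Free chlorine required for 1.89 ppm HOCl: 1.89 / 0.5173 = 3.654 ppm.
(b) FC to add: 3.654 − 0.4 = 3.254 mg/L as Cl₂.
(b) Cl₂ equivalent: 3.254 mg/L × 594,245 L = 1934 g.
(b) Product at 90.6% available Cl: 1934 / 0.906 = 2134 g.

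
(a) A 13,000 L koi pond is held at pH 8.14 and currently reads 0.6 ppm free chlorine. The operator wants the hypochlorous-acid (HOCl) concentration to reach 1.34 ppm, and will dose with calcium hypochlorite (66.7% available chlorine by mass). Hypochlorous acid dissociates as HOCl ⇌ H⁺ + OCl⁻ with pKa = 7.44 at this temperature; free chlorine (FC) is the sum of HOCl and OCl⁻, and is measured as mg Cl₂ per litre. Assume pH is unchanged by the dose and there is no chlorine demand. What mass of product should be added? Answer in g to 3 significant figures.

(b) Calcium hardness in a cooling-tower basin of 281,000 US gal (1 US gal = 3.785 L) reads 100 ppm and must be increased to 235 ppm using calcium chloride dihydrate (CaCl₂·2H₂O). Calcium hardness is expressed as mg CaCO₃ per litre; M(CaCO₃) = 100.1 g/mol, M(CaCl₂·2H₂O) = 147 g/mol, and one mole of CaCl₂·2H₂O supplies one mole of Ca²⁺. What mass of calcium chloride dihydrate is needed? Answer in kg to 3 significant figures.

(a) [OCl⁻]/[HOCl] = 10^(pH − pKa) = 10^(8.14 − 7.44) = 5.012; fraction as HOCl = 1/(1 + 5.012) = 0.1663.
(a) Free chlorine required for 1.34 ppm HOCl: 1.34 / 0.1663 = 8.056 ppm.
(a) FC to add: 8.056 − 0.6 = 7.456 mg/L as Cl₂.
(a) Cl₂ equivalent: 7.456 mg/L × 13,000 L = 96.93 g.
(a) Product at 66.7% available Cl: 96.93 / 0.667 = 145.3 g.

(b) Volume: 281,000 US gal × 3.785 L/gal = 1,063,585 L.
(b) Hardness to add: (235 − 100) = 135 mg/L as CaCO₃ × 1,063,585 L = 143,600 g as CaCO₃.
(b) Moles of Ca²⁺ (1 mol Ca²⁺ ≡ 1 mol CaCO₃): 143,600 / 100.1 g/mol = 1434 mol.
(b) Mass of CaCl₂·2H₂O: 1434 × 147 = 210,900 g.

(a) 145 g; (b) 211 kg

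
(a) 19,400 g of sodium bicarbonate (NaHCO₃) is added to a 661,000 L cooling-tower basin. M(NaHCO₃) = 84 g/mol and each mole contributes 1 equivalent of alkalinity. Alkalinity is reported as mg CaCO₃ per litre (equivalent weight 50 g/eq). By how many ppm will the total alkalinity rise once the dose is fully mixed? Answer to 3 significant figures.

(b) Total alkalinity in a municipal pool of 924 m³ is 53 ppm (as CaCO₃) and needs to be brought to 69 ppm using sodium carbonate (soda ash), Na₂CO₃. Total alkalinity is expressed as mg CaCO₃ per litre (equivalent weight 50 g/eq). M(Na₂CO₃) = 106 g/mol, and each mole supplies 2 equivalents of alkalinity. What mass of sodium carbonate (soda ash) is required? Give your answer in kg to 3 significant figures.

(a) 17.5 ppm; (b) 15.7 kg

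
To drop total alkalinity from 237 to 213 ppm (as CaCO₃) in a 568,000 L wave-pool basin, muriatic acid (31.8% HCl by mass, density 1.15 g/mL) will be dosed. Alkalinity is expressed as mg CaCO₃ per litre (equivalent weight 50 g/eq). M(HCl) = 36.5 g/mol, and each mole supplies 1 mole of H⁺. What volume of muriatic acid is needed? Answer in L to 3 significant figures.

27.2 L

Alkalinity to neutralize: (237 − 213) = 24 mg/L as CaCO₃ × 568,000 L = 13,630 g as CaCO₃.
Equivalents of H⁺ required: 13,630 ÷ 50 g/eq = 272.6 eq = 272.6 mol HCl.
Mass of HCl: 272.6 × 36.5 = 9951 g.
Mass of 31.8% solution: 9951 / 0.318 = 31,290 g.
Volume: 31,290 g ÷ 1.15 g/mL = 27,210 mL.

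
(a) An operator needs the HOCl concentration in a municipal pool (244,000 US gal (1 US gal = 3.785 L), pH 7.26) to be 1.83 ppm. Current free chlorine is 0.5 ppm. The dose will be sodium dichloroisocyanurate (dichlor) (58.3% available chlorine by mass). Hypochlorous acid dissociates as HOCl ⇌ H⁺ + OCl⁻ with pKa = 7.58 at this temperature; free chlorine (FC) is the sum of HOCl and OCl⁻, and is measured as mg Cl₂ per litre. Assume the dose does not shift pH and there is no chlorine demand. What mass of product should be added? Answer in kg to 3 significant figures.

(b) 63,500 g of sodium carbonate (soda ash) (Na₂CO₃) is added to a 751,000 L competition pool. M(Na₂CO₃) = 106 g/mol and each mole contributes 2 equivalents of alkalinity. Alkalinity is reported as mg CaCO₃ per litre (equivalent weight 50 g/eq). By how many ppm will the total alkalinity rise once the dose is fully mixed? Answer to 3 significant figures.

(a) Volume: 244,000 US gal × 3.785 L/gal = 923,540 L.
(a) [OCl⁻]/[HOCl] = 10^(pH − pKa) = 10^(7.26 − 7.58) = 0.4786; fraction as HOCl = 1/(1 + 0.4786) = 0.6763.
(a) Free chlorine required for 1.83 ppm HOCl: 1.83 / 0.6763 = 2.706 ppm.
(a) FC to add: 2.706 − 0.5 = 2.206 mg/L as Cl₂.
(a) Cl₂ equivalent: 2.206 mg/L × 923,540 L = 2037 g.
(a) Product at 58.3% available Cl: 2037 / 0.583 = 3494 g.

(b) Moles of Na₂CO₃: 63,500 g ÷ 106 g/mol = 599.1 mol → 1198 eq of alkalinity.
(b) As CaCO₃: 1198 eq × 50 g/eq = 59,910 g.
(b) Rise: 59,910 g / 751,000 L × 1000 = 79.77 mg/L.

(a) 3.49 kg; (b) 79.8 ppm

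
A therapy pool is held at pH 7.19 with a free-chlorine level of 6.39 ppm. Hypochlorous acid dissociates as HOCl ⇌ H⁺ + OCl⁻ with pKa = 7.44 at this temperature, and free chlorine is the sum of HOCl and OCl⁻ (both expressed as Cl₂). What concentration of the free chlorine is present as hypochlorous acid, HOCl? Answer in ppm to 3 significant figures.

4.09 ppm

[OCl⁻]/[HOCl] = 10^(pH − pKa) = 10^(7.19 − 7.44) = 10^-0.25 = 0.5623.
Fraction as HOCl = 1 / (1 + 0.5623) = 0.6401.
HOCl = 0.6401 × 6.39 ppm = 4.09 ppm.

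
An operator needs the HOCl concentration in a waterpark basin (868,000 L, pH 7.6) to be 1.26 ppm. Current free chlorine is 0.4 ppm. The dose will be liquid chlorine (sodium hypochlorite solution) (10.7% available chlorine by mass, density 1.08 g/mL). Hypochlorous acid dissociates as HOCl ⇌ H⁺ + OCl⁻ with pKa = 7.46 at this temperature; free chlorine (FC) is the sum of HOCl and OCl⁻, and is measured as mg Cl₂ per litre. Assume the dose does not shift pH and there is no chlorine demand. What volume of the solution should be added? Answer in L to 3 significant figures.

19.5 L

[OCl⁻]/[HOCl] = 10^(pH − pKa) = 10^(7.6 − 7.46) = 1.38; fraction as HOCl = 1/(1 + 1.38) = 0.4201.
Free chlorine required for 1.26 ppm HOCl: 1.26 / 0.4201 = 2.999 ppm.
FC to add: 2.999 − 0.4 = 2.599 mg/L as Cl₂.
Cl₂ equivalent: 2.599 mg/L × 868,000 L = 2256 g.
Product at 10.7% available Cl: 2256 / 0.107 = 21,090 g.
Volume: 21,090 g ÷ 1.08 g/mL = 19,520 mL.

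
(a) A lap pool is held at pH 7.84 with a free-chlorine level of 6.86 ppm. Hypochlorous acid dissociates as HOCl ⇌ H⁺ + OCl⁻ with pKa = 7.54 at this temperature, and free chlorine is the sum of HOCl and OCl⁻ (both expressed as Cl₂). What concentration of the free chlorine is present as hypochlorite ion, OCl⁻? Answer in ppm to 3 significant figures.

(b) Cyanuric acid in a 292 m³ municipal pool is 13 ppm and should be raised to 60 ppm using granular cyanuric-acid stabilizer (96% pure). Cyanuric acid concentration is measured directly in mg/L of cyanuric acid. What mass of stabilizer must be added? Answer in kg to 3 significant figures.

(a) 4.57 ppm; (b) 14.3 kg

(a) [OCl⁻]/[HOCl] = 10^(pH − pKa) = 10^(7.84 − 7.54) = 10^0.30 = 1.995.
(a) Fraction as HOCl = 1 / (1 + 1.995) = 0.3339.
(a) OCl⁻ = (1 − 0.3339) × 6.86 ppm = 4.57 ppm.

(b) Volume: 292 m³ = 292,000 L.
(b) CYA to add: (60 − 13) = 47 mg/L × 292,000 L = 13,720 g cyanuric acid.
(b) At 96% purity: 13,720 / 0.96 = 14,300 g product.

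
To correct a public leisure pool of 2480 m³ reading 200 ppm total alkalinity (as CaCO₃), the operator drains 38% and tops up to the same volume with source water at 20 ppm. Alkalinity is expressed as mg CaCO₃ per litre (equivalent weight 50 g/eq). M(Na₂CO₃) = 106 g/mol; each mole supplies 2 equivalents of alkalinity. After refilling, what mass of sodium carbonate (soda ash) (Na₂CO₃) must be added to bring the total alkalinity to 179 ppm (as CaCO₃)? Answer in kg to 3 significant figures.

Volume: 2480 m³ = 2,480,000 L.
After draining 38% and refilling: 200 × 0.62 + 20 × 0.38 = 131.6 ppm.
Deficit to target: 179 − 131.6 = 47.4 mg/L.
As CaCO₃: 47.4 mg/L × 2,480,000 L = 117,600 g; ÷ 50 g/eq ÷ 2 = 1176 mol Na₂CO₃.
Mass: 1176 × 106 = 124,600 g.

125 kg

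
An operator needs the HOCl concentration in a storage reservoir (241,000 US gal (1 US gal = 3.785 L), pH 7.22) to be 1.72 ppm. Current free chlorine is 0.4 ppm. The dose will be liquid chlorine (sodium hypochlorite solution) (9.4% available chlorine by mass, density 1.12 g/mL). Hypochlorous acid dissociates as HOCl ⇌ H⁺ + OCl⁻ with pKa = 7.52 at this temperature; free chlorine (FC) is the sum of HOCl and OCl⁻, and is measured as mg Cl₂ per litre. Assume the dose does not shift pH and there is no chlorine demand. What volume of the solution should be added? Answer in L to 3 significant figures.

18.9 L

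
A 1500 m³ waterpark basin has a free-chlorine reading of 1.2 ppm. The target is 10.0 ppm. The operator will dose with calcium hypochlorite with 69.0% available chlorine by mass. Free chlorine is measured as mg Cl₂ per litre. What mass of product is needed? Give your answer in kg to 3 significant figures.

Volume: 1500 m³ = 1,500,000 L.
Chlorine deficit: 10.0 − 1.2 = 8.8 ppm = 8.8 mg/L as Cl₂.
Cl₂ equivalent needed: 8.8 mg/L × 1,500,000 L = 13,200,000 mg = 13,200 g.
Product at 69.0% available chlorine: 13,200 / 0.69 = 19,130 g.

19.1 kg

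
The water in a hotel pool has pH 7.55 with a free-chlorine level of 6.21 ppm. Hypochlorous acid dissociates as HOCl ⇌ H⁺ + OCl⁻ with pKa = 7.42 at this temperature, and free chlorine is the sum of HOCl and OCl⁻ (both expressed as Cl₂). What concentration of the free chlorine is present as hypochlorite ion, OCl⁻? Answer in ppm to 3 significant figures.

[OCl⁻]/[HOCl] = 10^(pH − pKa) = 10^(7.55 − 7.42) = 10^0.13 = 1.349.
Fraction as HOCl = 1 / (1 + 1.349) = 0.4257.
OCl⁻ = (1 − 0.4257) × 6.21 ppm = 3.566 ppm.

3.57 ppm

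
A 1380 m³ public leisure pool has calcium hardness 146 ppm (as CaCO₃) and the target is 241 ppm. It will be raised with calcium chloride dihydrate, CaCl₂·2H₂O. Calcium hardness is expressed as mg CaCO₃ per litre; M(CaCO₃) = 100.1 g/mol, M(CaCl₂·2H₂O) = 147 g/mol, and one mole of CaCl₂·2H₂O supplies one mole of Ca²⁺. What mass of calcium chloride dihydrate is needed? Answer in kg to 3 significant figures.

Volume: 1380 m³ = 1,380,000 L.
Hardness to add: (241 − 146) = 95 mg/L as CaCO₃ × 1,380,000 L = 131,100 g as CaCO₃.
Moles of Ca²⁺ (1 mol Ca²⁺ ≡ 1 mol CaCO₃): 131,100 / 100.1 g/mol = 1310 mol.
Mass of CaCl₂·2H₂O: 1310 × 147 = 192,500 g.

193 kg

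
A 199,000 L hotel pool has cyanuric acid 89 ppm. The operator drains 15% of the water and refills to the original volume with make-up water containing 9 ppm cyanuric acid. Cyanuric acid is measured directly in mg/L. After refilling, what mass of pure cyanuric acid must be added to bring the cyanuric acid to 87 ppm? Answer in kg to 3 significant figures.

1.99 kg

After draining 15% and refilling: 89 × 0.85 + 9 × 0.15 = 77 ppm.
Deficit to target: 87 − 77 = 10 mg/L.
Mass: 10 mg/L × 199,000 L = 1990 g cyanuric acid.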